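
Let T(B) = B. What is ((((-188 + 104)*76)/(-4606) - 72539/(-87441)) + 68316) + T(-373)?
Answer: 1954654009354/28768089 ≈ 67945.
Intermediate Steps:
((((-188 + 104)*76)/(-4606) - 72539/(-87441)) + 68316) + T(-373) = ((((-188 + 104)*76)/(-4606) - 72539/(-87441)) + 68316) - 373 = ((-84*76*(-1/4606) - 72539*(-1/87441)) + 68316) - 373 = ((-6384*(-1/4606) + 72539/87441) + 68316) - 373 = ((456/329 + 72539/87441) + 68316) - 373 = (63738427/28768089 + 68316) - 373 = 1965384506551/28768089 - 373 = 1954654009354/28768089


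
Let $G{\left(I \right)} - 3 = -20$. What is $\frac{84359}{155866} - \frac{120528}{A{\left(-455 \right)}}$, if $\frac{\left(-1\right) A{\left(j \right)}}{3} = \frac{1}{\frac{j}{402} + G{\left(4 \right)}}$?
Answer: $- \frac{7607368654651}{10443022} \approx -7.2846 \cdot 10^{5}$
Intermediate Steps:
$G{\left(I \right)} = -17$ ($G{\left(I \right)} = 3 - 20 = -17$)
$A{\left(j \right)} = - \frac{3}{-17 + \frac{j}{402}}$ ($A{\left(j \right)} = - \frac{3}{\frac{j}{402} - 17} = - \frac{3}{-17 + \frac{j}{402}}$)
$\frac{84359}{155866} - \frac{120528}{A{\left(-455 \right)}} = \frac{84359}{155866} - \frac{120528}{\left(-1206\right) \frac{1}{-6834 - 455}} = 84359 \cdot \frac{1}{155866} - \frac{120528}{\left(-1206\right) \frac{1}{-7289}} = \frac{84359}{155866} - \frac{120528}{\left(-1206\right) \left(- \frac{1}{7289}\right)} = \frac{84359}{155866} - \frac{120528}{\frac{1206}{7289}} = \frac{84359}{155866} - \frac{48807144}{67} = - \frac{7607368654651}{10443022}$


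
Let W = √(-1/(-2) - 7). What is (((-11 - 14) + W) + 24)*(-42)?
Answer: 42 - 21*I*√26 ≈ 42.0 - 107.08*I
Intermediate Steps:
W = I*√26/2 (W = √(-1*(-½) - 7) = √(½ - 7) = √(-13/2) = I*√26/2 ≈ 2.5495*I)
(((-11 - 14) + W) + 24)*(-42) = (((-11 - 14) + I*√26/2) + 24)*(-42) = ((-25 + I*√26/2) + 24)*(-42) = (-1 + I*√26/2)*(-42) = 42 - 21*I*√26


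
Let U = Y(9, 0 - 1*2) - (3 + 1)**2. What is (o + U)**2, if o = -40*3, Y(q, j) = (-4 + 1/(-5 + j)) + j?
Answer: 990025/49 ≈ 20205.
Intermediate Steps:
Y(q, j) = -4 + j + 1/(-5 + j)
U = -155/7 (U = (21 + (0 - 1*2)**2 - 9*(0 - 1*2))/(-5 + (0 - 1*2)) - (3 + 1)**2 = (21 + (0 - 2)**2 - 9*(0 - 2))/(-5 + (0 - 2)) - 1*4**2 = (21 + (-2)**2 - 9*(-2))/(-5 - 2) - 1*16 = (21 + 4 + 18)/(-7) - 16 = -1/7*43 - 16 = -43/7 - 16 = -155/7 ≈ -22.143)
o = -120
(o + U)**2 = (-120 - 155/7)**2 = (-995/7)**2 = 990025/49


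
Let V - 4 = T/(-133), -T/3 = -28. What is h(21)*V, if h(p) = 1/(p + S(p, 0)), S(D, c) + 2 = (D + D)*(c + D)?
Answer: 64/17119 ≈ 0.0037385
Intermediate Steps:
T = 84 (T = -3*(-28) = 84)
S(D, c) = -2 + 2*D*(D + c) (S(D, c) = -2 + (D + D)*(c + D) = -2 + (2*D)*(D + c) = -2 + 2*D*(D + c))
h(p) = 1/(-2 + p + 2*p**2) (h(p) = 1/(p + (-2 + 2*p**2 + 2*p*0)) = 1/(p + (-2 + 2*p**2 + 0)) = 1/(p + (-2 + 2*p**2)) = 1/(-2 + p + 2*p**2))
V = 64/19 (V = 4 + 84/(-133) = 4 + 84*(-1/133) = 4 - 12/19 = 64/19 ≈ 3.3684)
h(21)*V = (64/19)/(-2 + 21 + 2*21**2) = (64/19)/(-2 + 21 + 2*441) = (64/19)/(-2 + 21 + 882) = (64/19)/901 = (1/901)*(64/19) = 64/17119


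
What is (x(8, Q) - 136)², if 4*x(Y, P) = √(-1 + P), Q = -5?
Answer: (544 - I*√6)²/16 ≈ 18496.0 - 166.57*I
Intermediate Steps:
x(Y, P) = √(-1 + P)/4
(x(8, Q) - 136)² = (√(-1 - 5)/4 - 136)² = (√(-6)/4 - 136)² = ((I*√6)/4 - 136)² = (I*√6/4 - 136)² = (-136 + I*√6/4)²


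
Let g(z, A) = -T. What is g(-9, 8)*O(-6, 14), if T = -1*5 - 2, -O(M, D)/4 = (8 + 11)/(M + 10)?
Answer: -133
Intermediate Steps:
O(M, D) = -76/(10 + M) (O(M, D) = -4*(8 + 11)/(M + 10) = -76/(10 + M))
T = -7 (T = -5 - 2 = -7)
g(z, A) = 7 (g(z, A) = -1*(-7) = 7)
g(-9, 8)*O(-6, 14) = 7*(-76/(10 - 6)) = 7*(-76/4) = 7*(-76*¼) = 7*(-19) = -133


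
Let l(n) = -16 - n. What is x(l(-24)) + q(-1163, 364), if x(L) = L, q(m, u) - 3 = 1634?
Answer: 1645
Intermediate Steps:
q(m, u) = 1637 (q(m, u) = 3 + 1634 = 1637)
x(l(-24)) + q(-1163, 364) = (-16 - 1*(-24)) + 1637 = (-16 + 24) + 1637 = 8 + 1637 = 1645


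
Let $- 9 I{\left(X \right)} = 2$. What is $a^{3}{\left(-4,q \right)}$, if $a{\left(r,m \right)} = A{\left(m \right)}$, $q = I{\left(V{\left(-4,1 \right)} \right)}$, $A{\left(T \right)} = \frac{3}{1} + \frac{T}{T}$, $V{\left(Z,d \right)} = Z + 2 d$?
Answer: $64$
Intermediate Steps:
$I{\left(X \right)} = - \frac{2}{9}$ ($I{\left(X \right)} = \left(- \frac{1}{9}\right) 2 = - \frac{2}{9}$)
$A{\left(T \right)} = 4$ ($A{\left(T \right)} = 3 \cdot 1 + 1 = 3 + 1 = 4$)
$q = - \frac{2}{9} \approx -0.22222$
$a{\left(r,m \right)} = 4$
$a^{3}{\left(-4,q \right)} = 4^{3} = 64$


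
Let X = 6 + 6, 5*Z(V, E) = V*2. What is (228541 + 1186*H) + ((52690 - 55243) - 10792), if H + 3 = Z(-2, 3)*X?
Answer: 1001262/5 ≈ 2.0025e+5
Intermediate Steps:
Z(V, E) = 2*V/5 (Z(V, E) = (V*2)/5 = (2*V)/5 = 2*V/5)
X = 12
H = -63/5 (H = -3 + ((2/5)*(-2))*12 = -3 - 4/5*12 = -3 - 48/5 = -63/5 ≈ -12.600)
(228541 + 1186*H) + ((52690 - 55243) - 10792) = (228541 + 1186*(-63/5)) + ((52690 - 55243) - 10792) = (228541 - 74718/5) + (-2553 - 10792) = 1067987/5 - 13345 = 1001262/5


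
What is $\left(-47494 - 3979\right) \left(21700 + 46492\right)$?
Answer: $-3510046816$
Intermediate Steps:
$\left(-47494 - 3979\right) \left(21700 + 46492\right) = \left(-51473\right) 68192 = -3510046816$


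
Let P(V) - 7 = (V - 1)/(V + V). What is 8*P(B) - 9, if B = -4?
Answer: 52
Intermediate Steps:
P(V) = 7 + (-1 + V)/(2*V) (P(V) = 7 + (V - 1)/(V + V) = 7 + (-1 + V)/((2*V)) = 7 + (-1 + V)*(1/(2*V)) = 7 + (-1 + V)/(2*V))
8*P(B) - 9 = 8*((½)*(-1 + 15*(-4))/(-4)) - 9 = 8*((½)*(-¼)*(-1 - 60)) - 9 = 8*((½)*(-¼)*(-61)) - 9 = 8*(61/8) - 9 = 61 - 9 = 52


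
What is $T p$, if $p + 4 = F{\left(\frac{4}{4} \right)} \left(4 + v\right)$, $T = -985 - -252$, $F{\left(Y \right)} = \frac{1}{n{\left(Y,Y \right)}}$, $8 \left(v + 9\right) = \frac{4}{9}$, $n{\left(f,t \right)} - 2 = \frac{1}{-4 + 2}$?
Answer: $\frac{144401}{27} \approx 5348.2$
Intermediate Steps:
$n{\left(f,t \right)} = \frac{3}{2}$ ($n{\left(f,t \right)} = 2 + \frac{1}{-4 + 2} = 2 + \frac{1}{-2} = 2 - \frac{1}{2} = \frac{3}{2}$)
$v = - \frac{161}{18}$ ($v = -9 + \frac{4 \cdot \frac{1}{9}}{8} = -9 + \frac{1}{8} \cdot \frac{4}{9} = -9 + \frac{1}{18} = - \frac{161}{18} \approx -8.9444$)
$F{\left(Y \right)} = \frac{2}{3}$ ($F{\left(Y \right)} = \frac{1}{\frac{3}{2}} = \frac{2}{3}$)
$T = -733$ ($T = -985 + 252 = -733$)
$p = - \frac{197}{27}$ ($p = -4 + \frac{2 \left(4 - \frac{161}{18}\right)}{3} = -4 + \frac{2}{3} \left(- \frac{89}{18}\right) = -4 - \frac{89}{27} = - \frac{197}{27} \approx -7.2963$)
$T p = \left(-733\right) \left(- \frac{197}{27}\right) = \frac{144401}{27}$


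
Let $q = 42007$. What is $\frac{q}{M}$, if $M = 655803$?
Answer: $\frac{42007}{655803} \approx 0.064054$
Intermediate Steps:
$\frac{q}{M} = \frac{42007}{655803}$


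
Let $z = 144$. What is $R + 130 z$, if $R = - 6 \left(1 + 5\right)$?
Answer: $18684$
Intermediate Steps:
$R = -36$ ($R = \left(-6\right) 6 = -36$)
$R + 130 z = -36 + 130 \cdot 144 = -36 + 18720 = 18684$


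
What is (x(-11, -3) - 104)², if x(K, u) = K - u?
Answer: 12544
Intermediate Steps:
(x(-11, -3) - 104)² = ((-11 - 1*(-3)) - 104)² = ((-11 + 3) - 104)² = (-8 - 104)² = (-112)² = 12544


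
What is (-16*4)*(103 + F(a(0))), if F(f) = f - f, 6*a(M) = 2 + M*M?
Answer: -6592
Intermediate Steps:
a(M) = 1/3 + M**2/6 (a(M) = (2 + M*M)/6 = (2 + M**2)/6 = 1/3 + M**2/6)
F(f) = 0
(-16*4)*(103 + F(a(0))) = (-16*4)*(103 + 0) = -64*103 = -6592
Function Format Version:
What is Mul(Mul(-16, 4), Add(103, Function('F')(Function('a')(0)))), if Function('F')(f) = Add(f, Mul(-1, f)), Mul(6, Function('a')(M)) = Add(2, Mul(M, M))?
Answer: -6592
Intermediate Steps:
Function('a')(M) = Add(Rational(1, 3), Mul(Rational(1, 6), Pow(M, 2))) (Function('a')(M) = Mul(Rational(1, 6), Add(2, Mul(M, M))) = Mul(Rational(1, 6), Add(2, Pow(M, 2))) = Add(Rational(1, 3), Mul(Rational(1, 6), Pow(M, 2))))
Function('F')(f) = 0
Mul(Mul(-16, 4), Add(103, Function('F')(Function('a')(0)))) = Mul(Mul(-16, 4), Add(103, 0)) = Mul(-64, 103) = -6592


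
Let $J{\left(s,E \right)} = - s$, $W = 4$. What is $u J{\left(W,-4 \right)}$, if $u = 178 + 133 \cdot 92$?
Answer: $-49656$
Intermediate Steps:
$u = 12414$ ($u = 178 + 12236 = 12414$)
$u J{\left(W,-4 \right)} = 12414 \left(\left(-1\right) 4\right) = 12414 \left(-4\right) = -49656$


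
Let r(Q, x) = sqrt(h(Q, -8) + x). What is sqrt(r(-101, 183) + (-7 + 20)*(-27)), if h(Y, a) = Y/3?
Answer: sqrt(-3159 + 24*sqrt(21))/3 ≈ 18.406*I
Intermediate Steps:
h(Y, a) = Y/3 (h(Y, a) = Y*(1/3) = Y/3)
r(Q, x) = sqrt(x + Q/3) (r(Q, x) = sqrt(Q/3 + x) = sqrt(x + Q/3))
sqrt(r(-101, 183) + (-7 + 20)*(-27)) = sqrt(sqrt(3*(-101) + 9*183)/3 + (-7 + 20)*(-27)) = sqrt(sqrt(-303 + 1647)/3 + 13*(-27)) = sqrt(sqrt(1344)/3 - 351) = sqrt((8*sqrt(21))/3 - 351) = sqrt(8*sqrt(21)/3 - 351) = sqrt(-351 + 8*sqrt(21)/3)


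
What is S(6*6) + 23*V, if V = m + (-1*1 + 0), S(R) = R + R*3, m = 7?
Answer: 282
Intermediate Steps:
S(R) = 4*R (S(R) = R + 3*R = 4*R)
V = 6 (V = 7 + (-1*1 + 0) = 7 + (-1 + 0) = 7 - 1 = 6)
S(6*6) + 23*V = 4*(6*6) + 23*6 = 4*36 + 138 = 144 + 138 = 282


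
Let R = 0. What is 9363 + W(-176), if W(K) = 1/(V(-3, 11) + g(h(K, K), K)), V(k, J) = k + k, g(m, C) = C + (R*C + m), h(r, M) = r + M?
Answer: 4999841/534 ≈ 9363.0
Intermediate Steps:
h(r, M) = M + r
g(m, C) = C + m (g(m, C) = C + (0*C + m) = C + (0 + m) = C + m)
V(k, J) = 2*k
W(K) = 1/(-6 + 3*K) (W(K) = 1/(2*(-3) + (K + (K + K))) = 1/(-6 + (K + 2*K)) = 1/(-6 + 3*K))
9363 + W(-176) = 9363 + 1/(3*(-2 - 176)) = 9363 + (⅓)/(-178) = 9363 + (⅓)*(-1/178) = 9363 - 1/534 = 4999841/534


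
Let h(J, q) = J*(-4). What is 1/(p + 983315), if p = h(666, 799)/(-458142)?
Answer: 76357/75082983899 ≈ 1.0170e-6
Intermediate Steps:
h(J, q) = -4*J
p = 444/76357 (p = -4*666/(-458142) = -2664*(-1/458142) = 444/76357 ≈ 0.0058148)
1/(p + 983315) = 1/(444/76357 + 983315) = 1/(75082983899/76357) = 76357/75082983899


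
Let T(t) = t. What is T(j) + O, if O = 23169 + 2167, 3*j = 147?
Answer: 25385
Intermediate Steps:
j = 49 (j = (⅓)*147 = 49)
O = 25336
T(j) + O = 49 + 25336 = 25385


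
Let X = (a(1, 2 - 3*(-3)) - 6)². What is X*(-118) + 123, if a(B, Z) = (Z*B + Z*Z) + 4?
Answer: -1994077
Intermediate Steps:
a(B, Z) = 4 + Z² + B*Z (a(B, Z) = (B*Z + Z²) + 4 = (Z² + B*Z) + 4 = 4 + Z² + B*Z)
X = 16900 (X = ((4 + (2 - 3*(-3))² + 1*(2 - 3*(-3))) - 6)² = ((4 + (2 + 9)² + 1*(2 + 9)) - 6)² = ((4 + 11² + 1*11) - 6)² = ((4 + 121 + 11) - 6)² = (136 - 6)² = 130² = 16900)
X*(-118) + 123 = 16900*(-118) + 123 = -1994200 + 123 = -1994077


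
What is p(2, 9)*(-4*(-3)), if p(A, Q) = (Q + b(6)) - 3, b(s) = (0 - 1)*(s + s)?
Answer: -72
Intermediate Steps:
b(s) = -2*s
p(A, Q) = -15 + Q (p(A, Q) = (Q - 2*6) - 3 = (Q - 12) - 3 = (-12 + Q) - 3 = -15 + Q)
p(2, 9)*(-4*(-3)) = (-15 + 9)*(-4*(-3)) = -6*12 = -72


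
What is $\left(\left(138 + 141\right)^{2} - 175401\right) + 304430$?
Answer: $206870$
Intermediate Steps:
$\left(\left(138 + 141\right)^{2} - 175401\right) + 304430 = \left(279^{2} - 175401\right) + 304430 = \left(77841 - 175401\right) + 304430 = -97560 + 304430 = 206870$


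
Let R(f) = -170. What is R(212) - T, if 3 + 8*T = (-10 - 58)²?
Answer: -5981/8 ≈ -747.63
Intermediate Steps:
T = 4621/8 (T = -3/8 + (-10 - 58)²/8 = -3/8 + (⅛)*(-68)² = -3/8 + (⅛)*4624 = -3/8 + 578 = 4621/8 ≈ 577.63)
R(212) - T = -170 - 1*4621/8 = -170 - 4621/8 = -5981/8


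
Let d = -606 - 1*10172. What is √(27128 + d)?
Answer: 5*√654 ≈ 127.87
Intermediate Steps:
d = -10778 (d = -606 - 10172 = -10778)
√(27128 + d) = √(27128 - 10778) = √16350 = 5*√654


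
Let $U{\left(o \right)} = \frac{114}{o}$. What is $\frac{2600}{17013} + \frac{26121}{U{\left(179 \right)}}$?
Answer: $\frac{26515760989}{646494} \approx 41015.0$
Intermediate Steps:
$\frac{2600}{17013} + \frac{26121}{U{\left(179 \right)}} = \frac{2600}{17013} + \frac{26121}{114 \cdot \frac{1}{179}} = 2600 \cdot \frac{1}{17013} + \frac{26121}{114 \cdot \frac{1}{179}} = \frac{2600}{17013} + \frac{26121}{\frac{114}{179}} = \frac{2600}{17013} + 26121 \cdot \frac{179}{114} = \frac{2600}{17013} + \frac{1558553}{38} = \frac{26515760989}{646494}$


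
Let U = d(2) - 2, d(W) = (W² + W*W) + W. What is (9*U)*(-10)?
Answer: -720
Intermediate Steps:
d(W) = W + 2*W² (d(W) = (W² + W²) + W = 2*W² + W = W + 2*W²)
U = 8 (U = 2*(1 + 2*2) - 2 = 2*(1 + 4) - 2 = 2*5 - 2 = 10 - 2 = 8)
(9*U)*(-10) = (9*8)*(-10) = 72*(-10) = -720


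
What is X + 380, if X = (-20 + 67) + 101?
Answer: 528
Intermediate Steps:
X = 148 (X = 47 + 101 = 148)
X + 380 = 148 + 380 = 528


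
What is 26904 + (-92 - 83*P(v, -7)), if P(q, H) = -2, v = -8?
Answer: 26978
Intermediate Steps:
26904 + (-92 - 83*P(v, -7)) = 26904 + (-92 - 83*(-2)) = 26904 + (-92 + 166) = 26904 + 74 = 26978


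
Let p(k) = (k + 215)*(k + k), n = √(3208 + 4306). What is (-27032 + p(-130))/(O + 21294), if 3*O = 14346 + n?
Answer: -5765247144/3059806235 + 1252866*√26/3059806235 ≈ -1.8821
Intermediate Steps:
n = 17*√26 (n = √7514 = 17*√26 ≈ 86.683)
p(k) = 2*k*(215 + k) (p(k) = (215 + k)*(2*k) = 2*k*(215 + k))
O = 4782 + 17*√26/3 (O = (14346 + 17*√26)/3 = 4782 + 17*√26/3 ≈ 4810.9)
(-27032 + p(-130))/(O + 21294) = (-27032 + 2*(-130)*(215 - 130))/((4782 + 17*√26/3) + 21294) = (-27032 + 2*(-130)*85)/(26076 + 17*√26/3) = (-27032 - 22100)/(26076 + 17*√26/3) = -49132/(26076 + 17*√26/3)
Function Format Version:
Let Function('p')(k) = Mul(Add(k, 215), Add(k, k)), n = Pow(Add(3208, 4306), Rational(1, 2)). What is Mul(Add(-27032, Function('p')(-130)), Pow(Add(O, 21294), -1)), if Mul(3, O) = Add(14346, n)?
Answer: Add(Rational(-5765247144, 3059806235), Mul(Rational(1252866, 3059806235), Pow(26, Rational(1, 2)))) ≈ -1.8821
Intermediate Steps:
n = Mul(17, Pow(26, Rational(1, 2))) (n = Pow(7514, Rational(1, 2)) = Mul(17, Pow(26, Rational(1, 2))) ≈ 86.683)
Function('p')(k) = Mul(2, k, Add(215, k)) (Function('p')(k) = Mul(Add(215, k), Mul(2, k)) = Mul(2, k, Add(215, k)))
O = Add(4782, Mul(Rational(17, 3), Pow(26, Rational(1, 2)))) (O = Mul(Rational(1, 3), Add(14346, Mul(17, Pow(26, Rational(1, 2))))) = Add(4782, Mul(Rational(17, 3), Pow(26, Rational(1, 2)))) ≈ 4810.9)
Mul(Add(-27032, Function('p')(-130)), Pow(Add(O, 21294), -1)) = Mul(Add(-27032, Mul(2, -130, Add(215, -130))), Pow(Add(Add(4782, Mul(Rational(17, 3), Pow(26, Rational(1, 2)))), 21294), -1)) = Mul(Add(-27032, Mul(2, -130, 85)), Pow(Add(26076, Mul(Rational(17, 3), Pow(26, Rational(1, 2)))), -1)) = Mul(Add(-27032, -22100), Pow(Add(26076, Mul(Rational(17, 3), Pow(26, Rational(1, 2)))), -1)) = Mul(-49132, Pow(Add(26076, Mul(Rational(17, 3), Pow(26, Rational(1, 2)))), -1))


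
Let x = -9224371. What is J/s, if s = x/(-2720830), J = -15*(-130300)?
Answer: 5317862235000/9224371 ≈ 5.7650e+5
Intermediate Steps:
J = 1954500
s = 9224371/2720830 (s = -9224371/(-2720830) = -9224371*(-1/2720830) = 9224371/2720830 ≈ 3.3903)
J/s = 1954500/(9224371/2720830) = 1954500*(2720830/9224371) = 5317862235000/9224371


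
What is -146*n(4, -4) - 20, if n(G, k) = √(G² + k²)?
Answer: -20 - 584*√2 ≈ -845.90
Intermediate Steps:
-146*n(4, -4) - 20 = -146*√(4² + (-4)²) - 20 = -146*√(16 + 16) - 20 = -584*√2 - 20 = -20 - 584*√2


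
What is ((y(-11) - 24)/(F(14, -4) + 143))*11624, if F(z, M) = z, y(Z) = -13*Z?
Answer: 1383256/157 ≈ 8810.5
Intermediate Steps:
((y(-11) - 24)/(F(14, -4) + 143))*11624 = ((-13*(-11) - 24)/(14 + 143))*11624 = ((143 - 24)/157)*11624 = (119*(1/157))*11624 = (119/157)*11624 = 1383256/157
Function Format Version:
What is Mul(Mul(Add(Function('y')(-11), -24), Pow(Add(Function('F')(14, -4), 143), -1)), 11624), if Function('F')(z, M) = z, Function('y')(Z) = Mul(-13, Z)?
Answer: Rational(1383256, 157) ≈ 8810.5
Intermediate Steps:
Mul(Mul(Add(Function('y')(-11), -24), Pow(Add(Function('F')(14, -4), 143), -1)), 11624) = Mul(Mul(Add(Mul(-13, -11), -24), Pow(Add(14, 143), -1)), 11624) = Mul(Mul(Add(143, -24), Pow(157, -1)), 11624) = Mul(Mul(119, Rational(1, 157)), 11624) = Mul(Rational(119, 157), 11624) = Rational(1383256, 157)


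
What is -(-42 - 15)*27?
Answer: 1539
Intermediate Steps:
-(-42 - 15)*27 = -(-57)*27 = -1*(-1539) = 1539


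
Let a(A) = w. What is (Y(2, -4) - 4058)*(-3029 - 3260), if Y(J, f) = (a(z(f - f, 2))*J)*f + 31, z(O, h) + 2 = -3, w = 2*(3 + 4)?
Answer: 26030171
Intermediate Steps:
w = 14 (w = 2*7 = 14)
z(O, h) = -5 (z(O, h) = -2 - 3 = -5)
a(A) = 14
Y(J, f) = 31 + 14*J*f (Y(J, f) = (14*J)*f + 31 = 14*J*f + 31 = 31 + 14*J*f)
(Y(2, -4) - 4058)*(-3029 - 3260) = ((31 + 14*2*(-4)) - 4058)*(-3029 - 3260) = ((31 - 112) - 4058)*(-6289) = (-81 - 4058)*(-6289) = -4139*(-6289) = 26030171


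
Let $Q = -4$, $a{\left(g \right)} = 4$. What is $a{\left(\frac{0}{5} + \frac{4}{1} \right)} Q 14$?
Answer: $-224$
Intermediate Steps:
$a{\left(\frac{0}{5} + \frac{4}{1} \right)} Q 14 = 4 \left(-4\right) 14 = \left(-16\right) 14 = -224$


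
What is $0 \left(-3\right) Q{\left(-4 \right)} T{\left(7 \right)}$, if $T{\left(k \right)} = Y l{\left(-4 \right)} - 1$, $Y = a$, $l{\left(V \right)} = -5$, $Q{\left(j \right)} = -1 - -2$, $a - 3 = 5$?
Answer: $0$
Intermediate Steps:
$a = 8$ ($a = 3 + 5 = 8$)
$Q{\left(j \right)} = 1$ ($Q{\left(j \right)} = -1 + 2 = 1$)
$Y = 8$
$T{\left(k \right)} = -41$ ($T{\left(k \right)} = 8 \left(-5\right) - 1 = -40 - 1 = -41$)
$0 \left(-3\right) Q{\left(-4 \right)} T{\left(7 \right)} = 0 \left(-3\right) 1 \left(-41\right) = 0 \cdot 1 \left(-41\right) = 0 \left(-41\right) = 0$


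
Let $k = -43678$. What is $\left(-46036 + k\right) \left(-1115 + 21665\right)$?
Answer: $-1843622700$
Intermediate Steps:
$\left(-46036 + k\right) \left(-1115 + 21665\right) = \left(-46036 - 43678\right) \left(-1115 + 21665\right) = \left(-89714\right) 20550 = -1843622700$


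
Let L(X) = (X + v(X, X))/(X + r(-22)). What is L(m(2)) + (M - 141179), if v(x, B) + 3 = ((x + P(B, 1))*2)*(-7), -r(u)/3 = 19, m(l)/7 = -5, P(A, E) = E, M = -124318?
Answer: -12213081/46 ≈ -2.6550e+5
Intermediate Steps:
m(l) = -35 (m(l) = 7*(-5) = -35)
r(u) = -57 (r(u) = -3*19 = -57)
v(x, B) = -17 - 14*x (v(x, B) = -3 + ((x + 1)*2)*(-7) = -3 + ((1 + x)*2)*(-7) = -3 + (2 + 2*x)*(-7) = -3 + (-14 - 14*x) = -17 - 14*x)
L(X) = (-17 - 13*X)/(-57 + X) (L(X) = (X + (-17 - 14*X))/(X - 57) = (-17 - 13*X)/(-57 + X))
L(m(2)) + (M - 141179) = (-17 - 13*(-35))/(-57 - 35) + (-124318 - 141179) = (-17 + 455)/(-92) - 265497 = -1/92*438 - 265497 = -219/46 - 265497 = -12213081/46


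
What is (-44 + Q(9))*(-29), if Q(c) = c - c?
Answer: 1276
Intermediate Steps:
Q(c) = 0
(-44 + Q(9))*(-29) = (-44 + 0)*(-29) = -44*(-29) = 1276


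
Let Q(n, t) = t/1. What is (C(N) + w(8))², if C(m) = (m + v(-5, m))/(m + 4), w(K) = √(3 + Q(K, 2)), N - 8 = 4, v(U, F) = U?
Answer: 1329/256 + 7*√5/8 ≈ 7.1480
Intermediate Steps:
Q(n, t) = t (Q(n, t) = t*1 = t)
N = 12 (N = 8 + 4 = 12)
w(K) = √5 (w(K) = √(3 + 2) = √5)
C(m) = (-5 + m)/(4 + m) (C(m) = (m - 5)/(m + 4) = (-5 + m)/(4 + m))
(C(N) + w(8))² = ((-5 + 12)/(4 + 12) + √5)² = (7/16 + √5)²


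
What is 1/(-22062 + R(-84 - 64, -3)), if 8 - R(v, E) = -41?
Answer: -1/22013 ≈ -4.5428e-5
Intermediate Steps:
R(v, E) = 49 (R(v, E) = 8 - 1*(-41) = 8 + 41 = 49)
1/(-22062 + R(-84 - 64, -3)) = 1/(-22062 + 49) = 1/(-22013) = -1/22013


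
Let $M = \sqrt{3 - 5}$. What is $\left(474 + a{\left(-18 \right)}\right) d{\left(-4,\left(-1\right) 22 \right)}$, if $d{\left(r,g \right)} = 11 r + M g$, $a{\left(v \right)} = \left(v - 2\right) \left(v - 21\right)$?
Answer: $-55176 - 27588 i \sqrt{2} \approx -55176.0 - 39015.0 i$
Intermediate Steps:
$a{\left(v \right)} = \left(-21 + v\right) \left(-2 + v\right)$ ($a{\left(v \right)} = \left(-2 + v\right) \left(-21 + v\right) = \left(-21 + v\right) \left(-2 + v\right)$)
$M = i \sqrt{2}$ ($M = \sqrt{-2} = i \sqrt{2} \approx 1.4142 i$)
$d{\left(r,g \right)} = 11 r + i g \sqrt{2}$ ($d{\left(r,g \right)} = 11 r + i \sqrt{2} g = 11 r + i g \sqrt{2}$)
$\left(474 + a{\left(-18 \right)}\right) d{\left(-4,\left(-1\right) 22 \right)} = \left(474 + \left(42 + \left(-18\right)^{2} - -414\right)\right) \left(11 \left(-4\right) + i \left(\left(-1\right) 22\right) \sqrt{2}\right) = \left(474 + \left(42 + 324 + 414\right)\right) \left(-44 + i \left(-22\right) \sqrt{2}\right) = \left(474 + 780\right) \left(-44 - 22 i \sqrt{2}\right) = 1254 \left(-44 - 22 i \sqrt{2}\right) = -55176 - 27588 i \sqrt{2}$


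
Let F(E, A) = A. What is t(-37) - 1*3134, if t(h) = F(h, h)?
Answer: -3171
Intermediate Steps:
t(h) = h
t(-37) - 1*3134 = -37 - 1*3134 = -37 - 3134 = -3171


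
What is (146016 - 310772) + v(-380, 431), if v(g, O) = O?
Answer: -164325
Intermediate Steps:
(146016 - 310772) + v(-380, 431) = (146016 - 310772) + 431 = -164756 + 431 = -164325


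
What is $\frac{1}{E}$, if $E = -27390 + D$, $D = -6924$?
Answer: $- \frac{1}{34314} \approx -2.9143 \cdot 10^{-5}$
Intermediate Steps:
$E = -34314$ ($E = -27390 - 6924 = -34314$)
$\frac{1}{E} = \frac{1}{-34314} = - \frac{1}{34314}$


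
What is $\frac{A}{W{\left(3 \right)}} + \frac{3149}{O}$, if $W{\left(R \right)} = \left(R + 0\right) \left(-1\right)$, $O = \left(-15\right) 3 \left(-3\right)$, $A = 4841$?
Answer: $- \frac{214696}{135} \approx -1590.3$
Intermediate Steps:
$O = 135$ ($O = \left(-45\right) \left(-3\right) = 135$)
$W{\left(R \right)} = - R$ ($W{\left(R \right)} = R \left(-1\right) = - R$)
$\frac{A}{W{\left(3 \right)}} + \frac{3149}{O} = \frac{4841}{\left(-1\right) 3} + \frac{3149}{135} = \frac{4841}{-3} + 3149 \cdot \frac{1}{135} = 4841 \left(- \frac{1}{3}\right) + \frac{3149}{135} = - \frac{4841}{3} + \frac{3149}{135} = - \frac{214696}{135}$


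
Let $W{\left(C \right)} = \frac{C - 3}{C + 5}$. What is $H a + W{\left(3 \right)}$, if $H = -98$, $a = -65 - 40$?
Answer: $10290$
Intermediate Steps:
$a = -105$
$W{\left(C \right)} = \frac{-3 + C}{5 + C}$
$H a + W{\left(3 \right)} = \left(-98\right) \left(-105\right) + \frac{-3 + 3}{5 + 3} = 10290 + \frac{1}{8} \cdot 0 = 10290 + 0 = 10290$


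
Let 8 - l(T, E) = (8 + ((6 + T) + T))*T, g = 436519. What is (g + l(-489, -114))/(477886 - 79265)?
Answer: -34869/398621 ≈ -0.087474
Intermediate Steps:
l(T, E) = 8 - T*(14 + 2*T) (l(T, E) = 8 - (8 + ((6 + T) + T))*T = 8 - (8 + (6 + 2*T))*T = 8 - (14 + 2*T)*T = 8 - T*(14 + 2*T))
(g + l(-489, -114))/(477886 - 79265) = (436519 + (8 - 14*(-489) - 2*(-489)²))/(477886 - 79265) = (436519 + (8 + 6846 - 2*239121))/398621 = (436519 + (8 + 6846 - 478242))*(1/398621) = (436519 - 471388)*(1/398621) = -34869*1/398621 = -34869/398621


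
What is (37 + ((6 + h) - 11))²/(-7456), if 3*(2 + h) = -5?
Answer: -7225/67104 ≈ -0.10767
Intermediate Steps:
h = -11/3 (h = -2 + (⅓)*(-5) = -2 - 5/3 = -11/3 ≈ -3.6667)
(37 + ((6 + h) - 11))²/(-7456) = (37 + ((6 - 11/3) - 11))²/(-7456) = (37 + (7/3 - 11))²*(-1/7456) = (37 - 26/3)²*(-1/7456) = (85/3)²*(-1/7456) = (7225/9)*(-1/7456) = -7225/67104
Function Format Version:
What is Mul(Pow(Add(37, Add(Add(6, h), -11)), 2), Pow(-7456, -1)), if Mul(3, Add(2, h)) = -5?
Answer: Rational(-7225, 67104) ≈ -0.10767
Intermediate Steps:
h = Rational(-11, 3) (h = Add(-2, Mul(Rational(1, 3), -5)) = Add(-2, Rational(-5, 3)) = Rational(-11, 3) ≈ -3.6667)
Mul(Pow(Add(37, Add(Add(6, h), -11)), 2), Pow(-7456, -1)) = Mul(Pow(Add(37, Add(Add(6, Rational(-11, 3)), -11)), 2), Pow(-7456, -1)) = Mul(Pow(Add(37, Add(Rational(7, 3), -11)), 2), Rational(-1, 7456)) = Mul(Pow(Add(37, Rational(-26, 3)), 2), Rational(-1, 7456)) = Mul(Pow(Rational(85, 3), 2), Rational(-1, 7456)) = Mul(Rational(7225, 9), Rational(-1, 7456)) = Rational(-7225, 67104)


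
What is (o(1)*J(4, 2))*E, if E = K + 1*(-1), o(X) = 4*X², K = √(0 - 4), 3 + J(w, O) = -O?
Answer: 20 - 40*I ≈ 20.0 - 40.0*I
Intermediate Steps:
J(w, O) = -3 - O
K = 2*I (K = √(-4) = 2*I ≈ 2.0*I)
E = -1 + 2*I (E = 2*I + 1*(-1) = 2*I - 1 = -1 + 2*I ≈ -1.0 + 2.0*I)
(o(1)*J(4, 2))*E = ((4*1²)*(-3 - 1*2))*(-1 + 2*I) = ((4*1)*(-3 - 2))*(-1 + 2*I) = (4*(-5))*(-1 + 2*I) = -20*(-1 + 2*I) = 20 - 40*I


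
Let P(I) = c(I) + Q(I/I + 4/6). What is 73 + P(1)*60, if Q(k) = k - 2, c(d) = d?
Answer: 113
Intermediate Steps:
Q(k) = -2 + k
P(I) = -⅓ + I (P(I) = I + (-2 + (I/I + 4/6)) = I + (-2 + (1 + 4*(⅙))) = I + (-2 + (1 + ⅔)) = I + (-2 + 5/3) = I - ⅓ = -⅓ + I)
73 + P(1)*60 = 73 + (-⅓ + 1)*60 = 73 + (⅔)*60 = 73 + 40 = 113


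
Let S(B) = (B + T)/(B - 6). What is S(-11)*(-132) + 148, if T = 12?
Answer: 2648/17 ≈ 155.76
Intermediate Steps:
S(B) = (12 + B)/(-6 + B) (S(B) = (B + 12)/(B - 6) = (12 + B)/(-6 + B))
S(-11)*(-132) + 148 = ((12 - 11)/(-6 - 11))*(-132) + 148 = (1/(-17))*(-132) + 148 = -1/17*1*(-132) + 148 = -1/17*(-132) + 148 = 132/17 + 148 = 2648/17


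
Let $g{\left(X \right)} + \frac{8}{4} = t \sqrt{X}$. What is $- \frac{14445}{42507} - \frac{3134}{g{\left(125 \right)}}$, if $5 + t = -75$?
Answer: $- \frac{328399336}{944595277} + \frac{313400 \sqrt{5}}{199999} \approx 3.1563$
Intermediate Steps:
$t = -80$ ($t = -5 - 75 = -80$)
$g{\left(X \right)} = -2 - 80 \sqrt{X}$
$- \frac{14445}{42507} - \frac{3134}{g{\left(125 \right)}} = - \frac{14445}{42507} - \frac{3134}{-2 - 80 \sqrt{125}} = \left(-14445\right) \frac{1}{42507} - \frac{3134}{-2 - 80 \cdot 5 \sqrt{5}} = - \frac{1605}{4723} - \frac{3134}{-2 - 400 \sqrt{5}}$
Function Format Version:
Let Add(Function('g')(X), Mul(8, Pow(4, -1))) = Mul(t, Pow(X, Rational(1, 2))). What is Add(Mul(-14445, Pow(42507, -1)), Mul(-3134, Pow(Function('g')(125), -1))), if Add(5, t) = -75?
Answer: Add(Rational(-328399336, 944595277), Mul(Rational(313400, 199999), Pow(5, Rational(1, 2)))) ≈ 3.1563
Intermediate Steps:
t = -80 (t = Add(-5, -75) = -80)
Function('g')(X) = Add(-2, Mul(-80, Pow(X, Rational(1, 2))))
Add(Mul(-14445, Pow(42507, -1)), Mul(-3134, Pow(Function('g')(125), -1))) = Add(Mul(-14445, Pow(42507, -1)), Mul(-3134, Pow(Add(-2, Mul(-80, Pow(125, Rational(1, 2)))), -1))) = Add(Mul(-14445, Rational(1, 42507)), Mul(-3134, Pow(Add(-2, Mul(-80, Mul(5, Pow(5, Rational(1, 2))))), -1))) = Add(Rational(-1605, 4723), Mul(-3134, Pow(Add(-2, Mul(-400, Pow(5, Rational(1, 2)))), -1)))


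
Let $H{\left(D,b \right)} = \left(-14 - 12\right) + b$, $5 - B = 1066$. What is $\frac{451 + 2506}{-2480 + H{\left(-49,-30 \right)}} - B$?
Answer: $\frac{2687739}{2536} \approx 1059.8$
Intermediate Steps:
$B = -1061$ ($B = 5 - 1066 = -1061$)
$H{\left(D,b \right)} = -26 + b$
$\frac{451 + 2506}{-2480 + H{\left(-49,-30 \right)}} - B = \frac{451 + 2506}{-2480 - 56} - -1061 = \frac{2957}{-2480 - 56} + 1061 = \frac{2957}{-2536} + 1061 = 2957 \left(- \frac{1}{2536}\right) + 1061 = - \frac{2957}{2536} + 1061 = \frac{2687739}{2536}$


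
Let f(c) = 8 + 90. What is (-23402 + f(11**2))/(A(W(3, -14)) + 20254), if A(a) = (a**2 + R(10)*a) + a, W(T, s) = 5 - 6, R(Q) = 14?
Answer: -2913/2530 ≈ -1.1514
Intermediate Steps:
f(c) = 98
W(T, s) = -1
A(a) = a**2 + 15*a (A(a) = (a**2 + 14*a) + a = a**2 + 15*a)
(-23402 + f(11**2))/(A(W(3, -14)) + 20254) = (-23402 + 98)/(-(15 - 1) + 20254) = -23304/(-1*14 + 20254) = -23304/(-14 + 20254) = -23304/20240 = -23304*1/20240 = -2913/2530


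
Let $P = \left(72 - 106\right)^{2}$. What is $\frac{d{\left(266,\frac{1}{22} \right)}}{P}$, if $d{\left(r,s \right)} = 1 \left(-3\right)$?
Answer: $- \frac{3}{1156} \approx -0.0025952$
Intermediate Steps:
$P = 1156$ ($P = \left(-34\right)^{2} = 1156$)
$d{\left(r,s \right)} = -3$
$\frac{d{\left(266,\frac{1}{22} \right)}}{P} = - \frac{3}{1156}$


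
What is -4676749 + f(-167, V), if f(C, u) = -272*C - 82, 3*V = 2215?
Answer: -4631407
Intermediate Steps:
V = 2215/3 (V = (1/3)*2215 = 2215/3 ≈ 738.33)
f(C, u) = -82 - 272*C
-4676749 + f(-167, V) = -4676749 + (-82 - 272*(-167)) = -4676749 + (-82 + 45424) = -4676749 + 45342 = -4631407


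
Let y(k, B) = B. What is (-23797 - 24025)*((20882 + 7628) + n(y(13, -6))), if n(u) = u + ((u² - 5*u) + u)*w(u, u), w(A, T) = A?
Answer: -1345902368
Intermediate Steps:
n(u) = u + u*(u² - 4*u) (n(u) = u + ((u² - 5*u) + u)*u = u + (u² - 4*u)*u = u + u*(u² - 4*u))
(-23797 - 24025)*((20882 + 7628) + n(y(13, -6))) = (-23797 - 24025)*((20882 + 7628) - 6*(1 + (-6)² - 4*(-6))) = -47822*(28510 - 6*(1 + 36 + 24)) = -47822*(28510 - 6*61) = -47822*(28510 - 366) = -47822*28144 = -1345902368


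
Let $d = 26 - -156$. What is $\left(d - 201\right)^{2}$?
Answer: $361$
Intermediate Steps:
$d = 182$ ($d = 26 + 156 = 182$)
$\left(d - 201\right)^{2} = \left(182 - 201\right)^{2} = \left(-19\right)^{2} = 361$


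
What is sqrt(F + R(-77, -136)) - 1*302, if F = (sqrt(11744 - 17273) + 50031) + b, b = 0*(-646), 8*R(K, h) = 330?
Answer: -302 + sqrt(200289 + 4*I*sqrt(5529))/2 ≈ -78.232 + 0.16615*I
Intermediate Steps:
R(K, h) = 165/4 (R(K, h) = (1/8)*330 = 165/4)
b = 0
F = 50031 + I*sqrt(5529) (F = (sqrt(11744 - 17273) + 50031) + 0 = (sqrt(-5529) + 50031) + 0 = (I*sqrt(5529) + 50031) + 0 = (50031 + I*sqrt(5529)) + 0 = 50031 + I*sqrt(5529) ≈ 50031.0 + 74.357*I)
sqrt(F + R(-77, -136)) - 1*302 = sqrt((50031 + I*sqrt(5529)) + 165/4) - 1*302 = sqrt(200289/4 + I*sqrt(5529)) - 302 = -302 + sqrt(200289/4 + I*sqrt(5529))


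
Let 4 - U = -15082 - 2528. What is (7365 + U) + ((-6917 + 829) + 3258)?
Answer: 22149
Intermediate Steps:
U = 17614 (U = 4 - (-15082 - 2528) = 4 - 1*(-17610) = 4 + 17610 = 17614)
(7365 + U) + ((-6917 + 829) + 3258) = (7365 + 17614) + ((-6917 + 829) + 3258) = 24979 + (-6088 + 3258) = 24979 - 2830 = 22149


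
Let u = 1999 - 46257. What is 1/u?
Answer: -1/44258 ≈ -2.2595e-5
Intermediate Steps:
u = -44258
1/u = 1/(-44258) = -1/44258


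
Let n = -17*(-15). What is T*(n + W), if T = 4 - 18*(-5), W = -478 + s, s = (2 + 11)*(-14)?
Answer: -38070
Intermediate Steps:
s = -182 (s = 13*(-14) = -182)
W = -660 (W = -478 - 182 = -660)
T = 94 (T = 4 + 90 = 94)
n = 255
T*(n + W) = 94*(255 - 660) = 94*(-405) = -38070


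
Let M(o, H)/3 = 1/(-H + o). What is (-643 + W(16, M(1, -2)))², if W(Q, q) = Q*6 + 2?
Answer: 297025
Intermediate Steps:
M(o, H) = 3/(o - H) (M(o, H) = 3/(-H + o) = 3/(o - H))
W(Q, q) = 2 + 6*Q (W(Q, q) = 6*Q + 2 = 2 + 6*Q)
(-643 + W(16, M(1, -2)))² = (-643 + (2 + 6*16))² = (-643 + (2 + 96))² = (-643 + 98)² = (-545)² = 297025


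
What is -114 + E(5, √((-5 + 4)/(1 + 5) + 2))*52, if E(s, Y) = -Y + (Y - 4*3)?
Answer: -738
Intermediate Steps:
E(s, Y) = -12 (E(s, Y) = -Y + (Y - 12) = -Y + (-12 + Y) = -12)
-114 + E(5, √((-5 + 4)/(1 + 5) + 2))*52 = -114 - 12*52 = -114 - 624 = -738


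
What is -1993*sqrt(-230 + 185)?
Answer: -5979*I*sqrt(5) ≈ -13369.0*I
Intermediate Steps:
-1993*sqrt(-230 + 185) = -5979*I*sqrt(5)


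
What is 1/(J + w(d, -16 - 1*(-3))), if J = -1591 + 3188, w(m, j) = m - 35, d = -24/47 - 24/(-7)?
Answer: 329/514858 ≈ 0.00063901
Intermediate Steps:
d = 960/329 (d = -24*1/47 - 24*(-⅐) = -24/47 + 24/7 = 960/329 ≈ 2.9179)
w(m, j) = -35 + m
J = 1597
1/(J + w(d, -16 - 1*(-3))) = 1/(1597 + (-35 + 960/329)) = 1/(1597 - 10555/329) = 1/(514858/329) = 329/514858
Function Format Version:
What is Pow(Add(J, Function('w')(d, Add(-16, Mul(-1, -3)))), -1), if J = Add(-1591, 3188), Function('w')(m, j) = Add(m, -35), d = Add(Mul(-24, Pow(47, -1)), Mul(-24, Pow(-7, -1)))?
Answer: Rational(329, 514858) ≈ 0.00063901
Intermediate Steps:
d = Rational(960, 329) (d = Add(Mul(-24, Rational(1, 47)), Mul(-24, Rational(-1, 7))) = Add(Rational(-24, 47), Rational(24, 7)) = Rational(960, 329) ≈ 2.9179)
Function('w')(m, j) = Add(-35, m)
J = 1597
Pow(Add(J, Function('w')(d, Add(-16, Mul(-1, -3)))), -1) = Pow(Add(1597, Add(-35, Rational(960, 329))), -1) = Pow(Add(1597, Rational(-10555, 329)), -1) = Pow(Rational(514858, 329), -1) = Rational(329, 514858)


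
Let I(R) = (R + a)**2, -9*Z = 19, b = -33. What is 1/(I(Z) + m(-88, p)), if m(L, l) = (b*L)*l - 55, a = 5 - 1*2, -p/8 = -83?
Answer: 81/156184345 ≈ 5.1862e-7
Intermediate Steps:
p = 664 (p = -8*(-83) = 664)
a = 3 (a = 5 - 2 = 3)
Z = -19/9 (Z = -1/9*19 = -19/9 ≈ -2.1111)
I(R) = (3 + R)**2 (I(R) = (R + 3)**2 = (3 + R)**2)
m(L, l) = -55 - 33*L*l (m(L, l) = (-33*L)*l - 55 = -33*L*l - 55 = -55 - 33*L*l)
1/(I(Z) + m(-88, p)) = 1/((3 - 19/9)**2 + (-55 - 33*(-88)*664)) = 1/((8/9)**2 + (-55 + 1928256)) = 1/(64/81 + 1928201) = 1/(156184345/81) = 81/156184345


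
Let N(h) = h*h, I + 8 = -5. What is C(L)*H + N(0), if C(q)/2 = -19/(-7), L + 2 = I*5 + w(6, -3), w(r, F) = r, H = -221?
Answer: -8398/7 ≈ -1199.7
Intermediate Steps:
I = -13 (I = -8 - 5 = -13)
N(h) = h**2
L = -61 (L = -2 + (-13*5 + 6) = -2 + (-65 + 6) = -2 - 59 = -61)
C(q) = 38/7 (C(q) = 2*(-19/(-7)) = 2*(-19*(-1/7)) = 2*(19/7) = 38/7)
C(L)*H + N(0) = (38/7)*(-221) + 0**2 = -8398/7 + 0 = -8398/7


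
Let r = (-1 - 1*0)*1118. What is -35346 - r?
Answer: -34228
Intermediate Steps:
r = -1118 (r = (-1 + 0)*1118 = -1*1118 = -1118)
-35346 - r = -35346 - 1*(-1118) = -35346 + 1118 = -34228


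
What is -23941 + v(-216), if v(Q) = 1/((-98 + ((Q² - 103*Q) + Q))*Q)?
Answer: -354696449041/14815440 ≈ -23941.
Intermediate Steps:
v(Q) = 1/(Q*(-98 + Q² - 102*Q)) (v(Q) = 1/((-98 + (Q² - 102*Q))*Q) = 1/((-98 + Q² - 102*Q)*Q) = 1/(Q*(-98 + Q² - 102*Q)))
-23941 + v(-216) = -23941 + 1/((-216)*(-98 + (-216)² - 102*(-216))) = -23941 - 1/(216*(-98 + 46656 + 22032)) = -23941 - 1/216/68590 = -23941 - 1/216*1/68590 = -23941 - 1/14815440 = -354696449041/14815440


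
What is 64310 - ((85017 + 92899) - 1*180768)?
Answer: 67162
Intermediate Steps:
64310 - ((85017 + 92899) - 1*180768) = 64310 - (177916 - 180768) = 64310 - 1*(-2852) = 64310 + 2852 = 67162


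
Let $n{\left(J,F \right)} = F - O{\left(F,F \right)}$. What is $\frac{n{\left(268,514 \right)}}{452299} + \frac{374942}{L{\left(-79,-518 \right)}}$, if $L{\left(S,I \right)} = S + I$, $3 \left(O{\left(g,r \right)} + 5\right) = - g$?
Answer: $- \frac{169585479529}{270022503} \approx -628.04$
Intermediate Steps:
$O{\left(g,r \right)} = -5 - \frac{g}{3}$ ($O{\left(g,r \right)} = -5 + \frac{\left(-1\right) g}{3} = -5 - \frac{g}{3}$)
$n{\left(J,F \right)} = 5 + \frac{4 F}{3}$ ($n{\left(J,F \right)} = F - \left(-5 - \frac{F}{3}\right) = F + \left(5 + \frac{F}{3}\right) = 5 + \frac{4 F}{3}$)
$L{\left(S,I \right)} = I + S$
$\frac{n{\left(268,514 \right)}}{452299} + \frac{374942}{L{\left(-79,-518 \right)}} = \frac{5 + \frac{4}{3} \cdot 514}{452299} + \frac{374942}{-518 - 79} = \left(5 + \frac{2056}{3}\right) \frac{1}{452299} + \frac{374942}{-597} = \frac{2071}{3} \cdot \frac{1}{452299} + 374942 \left(- \frac{1}{597}\right) = \frac{2071}{1356897} - \frac{374942}{597} = - \frac{169585479529}{270022503}$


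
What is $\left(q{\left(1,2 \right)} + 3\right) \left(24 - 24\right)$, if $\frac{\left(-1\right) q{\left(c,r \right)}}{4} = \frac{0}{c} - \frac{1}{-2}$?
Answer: $0$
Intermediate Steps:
$q{\left(c,r \right)} = -2$ ($q{\left(c,r \right)} = - 4 \left(\frac{0}{c} - \frac{1}{-2}\right) = - 4 \left(0 - - \frac{1}{2}\right) = - 4 \left(0 + \frac{1}{2}\right) = \left(-4\right) \frac{1}{2} = -2$)
$\left(q{\left(1,2 \right)} + 3\right) \left(24 - 24\right) = \left(-2 + 3\right) \left(24 - 24\right) = 1 \left(24 - 24\right) = 1 \cdot 0 = 0$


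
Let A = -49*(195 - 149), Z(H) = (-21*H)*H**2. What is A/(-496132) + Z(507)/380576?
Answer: -6927620145727/963346592 ≈ -7191.2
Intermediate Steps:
Z(H) = -21*H**3
A = -2254 (A = -49*46 = -2254)
A/(-496132) + Z(507)/380576 = -2254/(-496132) - 21*507**3/380576 = -2254*(-1/496132) - 21*130323843*(1/380576) = 161/35438 - 2736800703*1/380576 = 161/35438 - 390971529/54368 = -6927620145727/963346592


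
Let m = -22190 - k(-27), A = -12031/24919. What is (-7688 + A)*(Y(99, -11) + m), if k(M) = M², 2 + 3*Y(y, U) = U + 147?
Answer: 4382477579923/24919 ≈ 1.7587e+8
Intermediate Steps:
Y(y, U) = 145/3 + U/3 (Y(y, U) = -⅔ + (U + 147)/3 = -⅔ + (147 + U)/3 = -⅔ + (49 + U/3) = 145/3 + U/3)
A = -12031/24919 (A = -12031*1/24919 = -12031/24919 ≈ -0.48280)
m = -22919 (m = -22190 - 1*(-27)² = -22190 - 1*729 = -22190 - 729 = -22919)
(-7688 + A)*(Y(99, -11) + m) = (-7688 - 12031/24919)*((145/3 + (⅓)*(-11)) - 22919) = -191589303*((145/3 - 11/3) - 22919)/24919 = -191589303*(134/3 - 22919)/24919 = -191589303/24919*(-68623/3) = 4382477579923/24919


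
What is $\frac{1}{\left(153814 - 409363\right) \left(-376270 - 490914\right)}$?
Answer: $\frac{1}{221608004016} \approx 4.5125 \cdot 10^{-12}$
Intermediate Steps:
$\frac{1}{\left(153814 - 409363\right) \left(-376270 - 490914\right)} = \frac{1}{\left(-255549\right) \left(-867184\right)} = \frac{1}{221608004016}$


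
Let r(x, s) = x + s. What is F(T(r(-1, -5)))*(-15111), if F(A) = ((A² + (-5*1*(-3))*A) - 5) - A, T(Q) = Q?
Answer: 800883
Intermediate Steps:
r(x, s) = s + x
F(A) = -5 + A² + 14*A (F(A) = ((A² + (-5*(-3))*A) - 5) - A = ((A² + 15*A) - 5) - A = (-5 + A² + 15*A) - A = -5 + A² + 14*A)
F(T(r(-1, -5)))*(-15111) = (-5 + (-5 - 1)² + 14*(-5 - 1))*(-15111) = (-5 + (-6)² + 14*(-6))*(-15111) = (-5 + 36 - 84)*(-15111) = -53*(-15111) = 800883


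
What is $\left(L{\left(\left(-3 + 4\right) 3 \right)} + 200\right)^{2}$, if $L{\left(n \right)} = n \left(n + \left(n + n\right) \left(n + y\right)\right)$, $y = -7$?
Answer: $18769$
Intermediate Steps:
$L{\left(n \right)} = n \left(n + 2 n \left(-7 + n\right)\right)$ ($L{\left(n \right)} = n \left(n + \left(n + n\right) \left(n - 7\right)\right) = n \left(n + 2 n \left(-7 + n\right)\right)$)
$\left(L{\left(\left(-3 + 4\right) 3 \right)} + 200\right)^{2} = \left(\left(\left(-3 + 4\right) 3\right)^{2} \left(-13 + 2 \left(-3 + 4\right) 3\right) + 200\right)^{2} = \left(\left(1 \cdot 3\right)^{2} \left(-13 + 2 \cdot 1 \cdot 3\right) + 200\right)^{2} = \left(3^{2} \left(-13 + 2 \cdot 3\right) + 200\right)^{2} = \left(9 \left(-13 + 6\right) + 200\right)^{2} = \left(9 \left(-7\right) + 200\right)^{2} = \left(-63 + 200\right)^{2} = 137^{2} = 18769$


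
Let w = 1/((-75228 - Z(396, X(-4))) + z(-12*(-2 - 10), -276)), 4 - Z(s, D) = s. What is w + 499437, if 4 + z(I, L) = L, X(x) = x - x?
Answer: 37515709691/75116 ≈ 4.9944e+5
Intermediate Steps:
X(x) = 0
Z(s, D) = 4 - s
z(I, L) = -4 + L
w = -1/75116 (w = 1/((-75228 - (4 - 1*396)) + (-4 - 276)) = 1/((-75228 - (4 - 396)) - 280) = 1/((-75228 - 1*(-392)) - 280) = 1/((-75228 + 392) - 280) = 1/(-74836 - 280) = 1/(-75116) = -1/75116 ≈ -1.3313e-5)
w + 499437 = -1/75116 + 499437 = 37515709691/75116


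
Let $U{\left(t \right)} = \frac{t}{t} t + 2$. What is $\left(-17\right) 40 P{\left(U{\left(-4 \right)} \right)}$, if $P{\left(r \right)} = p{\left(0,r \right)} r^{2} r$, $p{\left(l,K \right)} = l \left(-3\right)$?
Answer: $0$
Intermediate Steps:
$p{\left(l,K \right)} = - 3 l$
$U{\left(t \right)} = 2 + t$ ($U{\left(t \right)} = 1 t + 2 = t + 2 = 2 + t$)
$P{\left(r \right)} = 0$ ($P{\left(r \right)} = \left(-3\right) 0 r^{2} r = 0 r^{2} r = 0 r = 0$)
$\left(-17\right) 40 P{\left(U{\left(-4 \right)} \right)} = \left(-17\right) 40 \cdot 0 = \left(-680\right) 0 = 0$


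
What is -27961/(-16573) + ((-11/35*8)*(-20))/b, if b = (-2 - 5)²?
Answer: 15424319/5684539 ≈ 2.7134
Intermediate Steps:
b = 49 (b = (-7)² = 49)
-27961/(-16573) + ((-11/35*8)*(-20))/b = -27961/(-16573) + ((-11/35*8)*(-20))/49 = -27961*(-1/16573) + ((-11*1/35*8)*(-20))*(1/49) = 27961/16573 + (-11/35*8*(-20))*(1/49) = 27961/16573 - 88/35*(-20)*(1/49) = 27961/16573 + (352/7)*(1/49) = 27961/16573 + 352/343 = 15424319/5684539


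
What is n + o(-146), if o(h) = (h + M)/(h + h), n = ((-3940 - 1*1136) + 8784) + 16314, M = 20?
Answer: 2923275/146 ≈ 20022.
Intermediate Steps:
n = 20022 (n = ((-3940 - 1136) + 8784) + 16314 = (-5076 + 8784) + 16314 = 3708 + 16314 = 20022)
o(h) = (20 + h)/(2*h) (o(h) = (h + 20)/(h + h) = (20 + h)/((2*h)) = (20 + h)*(1/(2*h)) = (20 + h)/(2*h))
n + o(-146) = 20022 + (½)*(20 - 146)/(-146) = 20022 + (½)*(-1/146)*(-126) = 20022 + 63/146 = 2923275/146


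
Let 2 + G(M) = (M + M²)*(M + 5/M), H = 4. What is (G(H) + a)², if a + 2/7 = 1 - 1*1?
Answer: 516961/49 ≈ 10550.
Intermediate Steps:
G(M) = -2 + (M + M²)*(M + 5/M)
a = -2/7 (a = -2/7 + (1 - 1*1) = -2/7 + (1 - 1) = -2/7 + 0 = -2/7 ≈ -0.28571)
(G(H) + a)² = ((3 + 4² + 4³ + 5*4) - 2/7)² = ((3 + 16 + 64 + 20) - 2/7)² = (103 - 2/7)² = (719/7)² = 516961/49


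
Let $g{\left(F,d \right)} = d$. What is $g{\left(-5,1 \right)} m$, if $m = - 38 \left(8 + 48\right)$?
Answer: $-2128$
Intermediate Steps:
$m = -2128$ ($m = \left(-38\right) 56 = -2128$)
$g{\left(-5,1 \right)} m = 1 \left(-2128\right) = -2128$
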